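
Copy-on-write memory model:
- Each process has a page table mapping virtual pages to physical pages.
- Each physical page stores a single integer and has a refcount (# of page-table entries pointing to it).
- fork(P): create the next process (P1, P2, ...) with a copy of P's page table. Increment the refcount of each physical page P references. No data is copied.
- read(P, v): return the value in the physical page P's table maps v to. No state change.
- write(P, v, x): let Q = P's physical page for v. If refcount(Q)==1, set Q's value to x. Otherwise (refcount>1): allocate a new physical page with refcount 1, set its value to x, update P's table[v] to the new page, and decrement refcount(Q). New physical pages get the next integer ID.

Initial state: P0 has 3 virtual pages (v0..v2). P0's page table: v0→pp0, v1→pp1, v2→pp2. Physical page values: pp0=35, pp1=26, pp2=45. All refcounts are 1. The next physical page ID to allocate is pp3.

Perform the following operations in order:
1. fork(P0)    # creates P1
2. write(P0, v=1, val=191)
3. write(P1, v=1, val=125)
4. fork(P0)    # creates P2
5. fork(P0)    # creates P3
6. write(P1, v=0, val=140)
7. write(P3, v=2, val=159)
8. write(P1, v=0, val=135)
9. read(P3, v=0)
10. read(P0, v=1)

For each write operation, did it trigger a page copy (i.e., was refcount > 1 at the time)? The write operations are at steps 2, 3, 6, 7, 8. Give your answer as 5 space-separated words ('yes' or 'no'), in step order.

Op 1: fork(P0) -> P1. 3 ppages; refcounts: pp0:2 pp1:2 pp2:2
Op 2: write(P0, v1, 191). refcount(pp1)=2>1 -> COPY to pp3. 4 ppages; refcounts: pp0:2 pp1:1 pp2:2 pp3:1
Op 3: write(P1, v1, 125). refcount(pp1)=1 -> write in place. 4 ppages; refcounts: pp0:2 pp1:1 pp2:2 pp3:1
Op 4: fork(P0) -> P2. 4 ppages; refcounts: pp0:3 pp1:1 pp2:3 pp3:2
Op 5: fork(P0) -> P3. 4 ppages; refcounts: pp0:4 pp1:1 pp2:4 pp3:3
Op 6: write(P1, v0, 140). refcount(pp0)=4>1 -> COPY to pp4. 5 ppages; refcounts: pp0:3 pp1:1 pp2:4 pp3:3 pp4:1
Op 7: write(P3, v2, 159). refcount(pp2)=4>1 -> COPY to pp5. 6 ppages; refcounts: pp0:3 pp1:1 pp2:3 pp3:3 pp4:1 pp5:1
Op 8: write(P1, v0, 135). refcount(pp4)=1 -> write in place. 6 ppages; refcounts: pp0:3 pp1:1 pp2:3 pp3:3 pp4:1 pp5:1
Op 9: read(P3, v0) -> 35. No state change.
Op 10: read(P0, v1) -> 191. No state change.

yes no yes yes no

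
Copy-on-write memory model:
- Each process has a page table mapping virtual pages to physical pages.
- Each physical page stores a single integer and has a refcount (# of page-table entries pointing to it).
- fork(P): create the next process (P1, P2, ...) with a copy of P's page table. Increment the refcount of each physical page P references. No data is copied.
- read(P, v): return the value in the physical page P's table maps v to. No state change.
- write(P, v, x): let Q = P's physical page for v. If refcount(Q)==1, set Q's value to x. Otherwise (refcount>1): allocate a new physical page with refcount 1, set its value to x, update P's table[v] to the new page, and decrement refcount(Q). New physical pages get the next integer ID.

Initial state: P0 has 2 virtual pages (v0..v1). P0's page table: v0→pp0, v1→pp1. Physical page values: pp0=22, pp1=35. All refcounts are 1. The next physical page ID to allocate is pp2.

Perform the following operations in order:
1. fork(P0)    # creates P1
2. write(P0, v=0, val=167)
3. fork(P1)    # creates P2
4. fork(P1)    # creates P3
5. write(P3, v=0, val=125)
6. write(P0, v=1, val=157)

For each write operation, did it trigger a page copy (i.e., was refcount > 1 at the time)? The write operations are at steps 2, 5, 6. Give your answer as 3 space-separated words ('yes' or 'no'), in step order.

Op 1: fork(P0) -> P1. 2 ppages; refcounts: pp0:2 pp1:2
Op 2: write(P0, v0, 167). refcount(pp0)=2>1 -> COPY to pp2. 3 ppages; refcounts: pp0:1 pp1:2 pp2:1
Op 3: fork(P1) -> P2. 3 ppages; refcounts: pp0:2 pp1:3 pp2:1
Op 4: fork(P1) -> P3. 3 ppages; refcounts: pp0:3 pp1:4 pp2:1
Op 5: write(P3, v0, 125). refcount(pp0)=3>1 -> COPY to pp3. 4 ppages; refcounts: pp0:2 pp1:4 pp2:1 pp3:1
Op 6: write(P0, v1, 157). refcount(pp1)=4>1 -> COPY to pp4. 5 ppages; refcounts: pp0:2 pp1:3 pp2:1 pp3:1 pp4:1

yes yes yes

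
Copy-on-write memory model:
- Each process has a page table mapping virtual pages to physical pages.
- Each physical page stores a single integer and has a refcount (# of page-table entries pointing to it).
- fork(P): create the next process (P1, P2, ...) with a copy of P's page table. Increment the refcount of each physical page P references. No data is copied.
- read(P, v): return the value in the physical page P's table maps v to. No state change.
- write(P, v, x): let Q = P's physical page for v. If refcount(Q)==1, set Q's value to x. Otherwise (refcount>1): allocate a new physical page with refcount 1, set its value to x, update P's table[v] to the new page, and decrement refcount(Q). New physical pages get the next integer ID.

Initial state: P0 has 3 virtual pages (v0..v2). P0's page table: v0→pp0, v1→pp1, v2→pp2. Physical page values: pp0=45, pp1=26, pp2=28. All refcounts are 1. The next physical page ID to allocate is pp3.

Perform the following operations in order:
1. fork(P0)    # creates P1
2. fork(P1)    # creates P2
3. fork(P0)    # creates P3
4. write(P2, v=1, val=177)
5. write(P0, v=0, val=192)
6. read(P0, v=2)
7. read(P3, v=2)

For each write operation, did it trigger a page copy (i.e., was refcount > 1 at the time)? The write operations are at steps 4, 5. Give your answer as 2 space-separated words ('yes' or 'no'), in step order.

Op 1: fork(P0) -> P1. 3 ppages; refcounts: pp0:2 pp1:2 pp2:2
Op 2: fork(P1) -> P2. 3 ppages; refcounts: pp0:3 pp1:3 pp2:3
Op 3: fork(P0) -> P3. 3 ppages; refcounts: pp0:4 pp1:4 pp2:4
Op 4: write(P2, v1, 177). refcount(pp1)=4>1 -> COPY to pp3. 4 ppages; refcounts: pp0:4 pp1:3 pp2:4 pp3:1
Op 5: write(P0, v0, 192). refcount(pp0)=4>1 -> COPY to pp4. 5 ppages; refcounts: pp0:3 pp1:3 pp2:4 pp3:1 pp4:1
Op 6: read(P0, v2) -> 28. No state change.
Op 7: read(P3, v2) -> 28. No state change.

yes yes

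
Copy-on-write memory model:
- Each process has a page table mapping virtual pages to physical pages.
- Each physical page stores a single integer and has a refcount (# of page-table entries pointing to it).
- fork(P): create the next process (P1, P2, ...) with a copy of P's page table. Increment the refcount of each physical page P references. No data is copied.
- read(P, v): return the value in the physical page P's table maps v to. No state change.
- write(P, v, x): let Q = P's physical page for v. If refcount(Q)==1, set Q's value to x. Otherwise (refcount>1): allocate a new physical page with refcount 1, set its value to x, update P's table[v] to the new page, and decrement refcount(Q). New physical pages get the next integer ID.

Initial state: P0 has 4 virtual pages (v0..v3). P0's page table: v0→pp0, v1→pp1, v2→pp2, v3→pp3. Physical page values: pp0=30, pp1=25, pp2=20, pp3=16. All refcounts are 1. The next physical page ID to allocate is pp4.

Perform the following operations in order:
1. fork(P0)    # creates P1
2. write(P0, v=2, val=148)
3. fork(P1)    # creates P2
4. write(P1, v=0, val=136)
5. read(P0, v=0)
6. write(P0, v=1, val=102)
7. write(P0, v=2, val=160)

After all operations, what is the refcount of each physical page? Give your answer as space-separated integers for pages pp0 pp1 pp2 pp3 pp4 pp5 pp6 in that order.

Answer: 2 2 2 3 1 1 1

Derivation:
Op 1: fork(P0) -> P1. 4 ppages; refcounts: pp0:2 pp1:2 pp2:2 pp3:2
Op 2: write(P0, v2, 148). refcount(pp2)=2>1 -> COPY to pp4. 5 ppages; refcounts: pp0:2 pp1:2 pp2:1 pp3:2 pp4:1
Op 3: fork(P1) -> P2. 5 ppages; refcounts: pp0:3 pp1:3 pp2:2 pp3:3 pp4:1
Op 4: write(P1, v0, 136). refcount(pp0)=3>1 -> COPY to pp5. 6 ppages; refcounts: pp0:2 pp1:3 pp2:2 pp3:3 pp4:1 pp5:1
Op 5: read(P0, v0) -> 30. No state change.
Op 6: write(P0, v1, 102). refcount(pp1)=3>1 -> COPY to pp6. 7 ppages; refcounts: pp0:2 pp1:2 pp2:2 pp3:3 pp4:1 pp5:1 pp6:1
Op 7: write(P0, v2, 160). refcount(pp4)=1 -> write in place. 7 ppages; refcounts: pp0:2 pp1:2 pp2:2 pp3:3 pp4:1 pp5:1 pp6:1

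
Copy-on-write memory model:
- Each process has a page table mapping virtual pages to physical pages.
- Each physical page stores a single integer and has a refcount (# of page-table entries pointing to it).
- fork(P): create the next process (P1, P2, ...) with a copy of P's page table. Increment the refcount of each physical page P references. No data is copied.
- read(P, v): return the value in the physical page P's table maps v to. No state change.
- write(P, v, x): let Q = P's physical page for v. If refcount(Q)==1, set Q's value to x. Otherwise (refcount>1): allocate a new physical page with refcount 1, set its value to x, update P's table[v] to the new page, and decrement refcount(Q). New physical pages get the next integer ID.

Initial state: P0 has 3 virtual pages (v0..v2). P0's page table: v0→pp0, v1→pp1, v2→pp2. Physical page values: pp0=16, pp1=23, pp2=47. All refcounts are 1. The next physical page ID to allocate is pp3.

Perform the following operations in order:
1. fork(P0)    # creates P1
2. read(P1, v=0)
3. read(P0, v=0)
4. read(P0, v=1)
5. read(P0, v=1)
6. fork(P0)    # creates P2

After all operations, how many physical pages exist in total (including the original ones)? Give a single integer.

Answer: 3

Derivation:
Op 1: fork(P0) -> P1. 3 ppages; refcounts: pp0:2 pp1:2 pp2:2
Op 2: read(P1, v0) -> 16. No state change.
Op 3: read(P0, v0) -> 16. No state change.
Op 4: read(P0, v1) -> 23. No state change.
Op 5: read(P0, v1) -> 23. No state change.
Op 6: fork(P0) -> P2. 3 ppages; refcounts: pp0:3 pp1:3 pp2:3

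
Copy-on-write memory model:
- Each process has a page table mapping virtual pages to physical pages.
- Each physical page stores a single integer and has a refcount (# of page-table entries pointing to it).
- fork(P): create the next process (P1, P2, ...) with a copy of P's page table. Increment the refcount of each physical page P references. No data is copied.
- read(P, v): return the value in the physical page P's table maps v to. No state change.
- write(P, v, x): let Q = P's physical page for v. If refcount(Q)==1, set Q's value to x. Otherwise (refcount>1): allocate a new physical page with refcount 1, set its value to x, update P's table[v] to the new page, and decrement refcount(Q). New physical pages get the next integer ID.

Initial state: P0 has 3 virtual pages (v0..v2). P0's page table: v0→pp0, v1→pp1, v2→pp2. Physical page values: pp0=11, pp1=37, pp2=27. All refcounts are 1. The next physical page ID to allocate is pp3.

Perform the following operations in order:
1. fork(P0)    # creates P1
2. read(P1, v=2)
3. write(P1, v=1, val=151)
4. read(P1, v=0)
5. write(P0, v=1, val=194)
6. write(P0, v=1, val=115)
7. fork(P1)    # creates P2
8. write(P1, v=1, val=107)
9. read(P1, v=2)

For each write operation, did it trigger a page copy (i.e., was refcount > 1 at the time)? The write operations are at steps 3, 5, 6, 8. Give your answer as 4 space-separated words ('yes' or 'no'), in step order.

Op 1: fork(P0) -> P1. 3 ppages; refcounts: pp0:2 pp1:2 pp2:2
Op 2: read(P1, v2) -> 27. No state change.
Op 3: write(P1, v1, 151). refcount(pp1)=2>1 -> COPY to pp3. 4 ppages; refcounts: pp0:2 pp1:1 pp2:2 pp3:1
Op 4: read(P1, v0) -> 11. No state change.
Op 5: write(P0, v1, 194). refcount(pp1)=1 -> write in place. 4 ppages; refcounts: pp0:2 pp1:1 pp2:2 pp3:1
Op 6: write(P0, v1, 115). refcount(pp1)=1 -> write in place. 4 ppages; refcounts: pp0:2 pp1:1 pp2:2 pp3:1
Op 7: fork(P1) -> P2. 4 ppages; refcounts: pp0:3 pp1:1 pp2:3 pp3:2
Op 8: write(P1, v1, 107). refcount(pp3)=2>1 -> COPY to pp4. 5 ppages; refcounts: pp0:3 pp1:1 pp2:3 pp3:1 pp4:1
Op 9: read(P1, v2) -> 27. No state change.

yes no no yes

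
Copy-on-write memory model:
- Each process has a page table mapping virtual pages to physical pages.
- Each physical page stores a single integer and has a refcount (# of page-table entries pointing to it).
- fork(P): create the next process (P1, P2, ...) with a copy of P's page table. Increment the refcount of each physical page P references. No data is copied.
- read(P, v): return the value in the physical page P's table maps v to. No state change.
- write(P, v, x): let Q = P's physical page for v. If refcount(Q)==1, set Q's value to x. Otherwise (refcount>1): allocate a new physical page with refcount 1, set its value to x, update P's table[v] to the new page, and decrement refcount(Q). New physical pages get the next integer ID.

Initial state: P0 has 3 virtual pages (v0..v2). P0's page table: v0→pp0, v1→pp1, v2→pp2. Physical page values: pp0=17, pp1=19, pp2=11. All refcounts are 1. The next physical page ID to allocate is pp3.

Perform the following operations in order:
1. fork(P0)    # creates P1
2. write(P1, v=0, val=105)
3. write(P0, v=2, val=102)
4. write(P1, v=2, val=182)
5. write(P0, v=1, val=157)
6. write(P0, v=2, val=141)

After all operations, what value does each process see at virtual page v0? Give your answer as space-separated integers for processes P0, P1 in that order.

Answer: 17 105

Derivation:
Op 1: fork(P0) -> P1. 3 ppages; refcounts: pp0:2 pp1:2 pp2:2
Op 2: write(P1, v0, 105). refcount(pp0)=2>1 -> COPY to pp3. 4 ppages; refcounts: pp0:1 pp1:2 pp2:2 pp3:1
Op 3: write(P0, v2, 102). refcount(pp2)=2>1 -> COPY to pp4. 5 ppages; refcounts: pp0:1 pp1:2 pp2:1 pp3:1 pp4:1
Op 4: write(P1, v2, 182). refcount(pp2)=1 -> write in place. 5 ppages; refcounts: pp0:1 pp1:2 pp2:1 pp3:1 pp4:1
Op 5: write(P0, v1, 157). refcount(pp1)=2>1 -> COPY to pp5. 6 ppages; refcounts: pp0:1 pp1:1 pp2:1 pp3:1 pp4:1 pp5:1
Op 6: write(P0, v2, 141). refcount(pp4)=1 -> write in place. 6 ppages; refcounts: pp0:1 pp1:1 pp2:1 pp3:1 pp4:1 pp5:1
P0: v0 -> pp0 = 17
P1: v0 -> pp3 = 105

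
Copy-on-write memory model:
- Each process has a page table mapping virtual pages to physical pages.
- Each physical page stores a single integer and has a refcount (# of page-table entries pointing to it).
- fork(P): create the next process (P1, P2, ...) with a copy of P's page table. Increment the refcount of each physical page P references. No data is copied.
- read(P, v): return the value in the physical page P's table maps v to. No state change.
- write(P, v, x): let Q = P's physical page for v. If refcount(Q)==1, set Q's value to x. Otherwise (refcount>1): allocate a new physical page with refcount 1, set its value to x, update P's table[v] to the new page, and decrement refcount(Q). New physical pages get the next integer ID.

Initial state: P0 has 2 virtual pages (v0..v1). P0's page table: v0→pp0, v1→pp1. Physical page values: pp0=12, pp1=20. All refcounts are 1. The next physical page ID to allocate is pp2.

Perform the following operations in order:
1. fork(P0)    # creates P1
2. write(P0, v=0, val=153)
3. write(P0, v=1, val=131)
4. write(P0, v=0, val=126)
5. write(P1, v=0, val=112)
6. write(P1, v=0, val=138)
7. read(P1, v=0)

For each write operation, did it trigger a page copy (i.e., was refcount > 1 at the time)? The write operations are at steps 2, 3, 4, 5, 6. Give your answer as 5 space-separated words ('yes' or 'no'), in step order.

Op 1: fork(P0) -> P1. 2 ppages; refcounts: pp0:2 pp1:2
Op 2: write(P0, v0, 153). refcount(pp0)=2>1 -> COPY to pp2. 3 ppages; refcounts: pp0:1 pp1:2 pp2:1
Op 3: write(P0, v1, 131). refcount(pp1)=2>1 -> COPY to pp3. 4 ppages; refcounts: pp0:1 pp1:1 pp2:1 pp3:1
Op 4: write(P0, v0, 126). refcount(pp2)=1 -> write in place. 4 ppages; refcounts: pp0:1 pp1:1 pp2:1 pp3:1
Op 5: write(P1, v0, 112). refcount(pp0)=1 -> write in place. 4 ppages; refcounts: pp0:1 pp1:1 pp2:1 pp3:1
Op 6: write(P1, v0, 138). refcount(pp0)=1 -> write in place. 4 ppages; refcounts: pp0:1 pp1:1 pp2:1 pp3:1
Op 7: read(P1, v0) -> 138. No state change.

yes yes no no no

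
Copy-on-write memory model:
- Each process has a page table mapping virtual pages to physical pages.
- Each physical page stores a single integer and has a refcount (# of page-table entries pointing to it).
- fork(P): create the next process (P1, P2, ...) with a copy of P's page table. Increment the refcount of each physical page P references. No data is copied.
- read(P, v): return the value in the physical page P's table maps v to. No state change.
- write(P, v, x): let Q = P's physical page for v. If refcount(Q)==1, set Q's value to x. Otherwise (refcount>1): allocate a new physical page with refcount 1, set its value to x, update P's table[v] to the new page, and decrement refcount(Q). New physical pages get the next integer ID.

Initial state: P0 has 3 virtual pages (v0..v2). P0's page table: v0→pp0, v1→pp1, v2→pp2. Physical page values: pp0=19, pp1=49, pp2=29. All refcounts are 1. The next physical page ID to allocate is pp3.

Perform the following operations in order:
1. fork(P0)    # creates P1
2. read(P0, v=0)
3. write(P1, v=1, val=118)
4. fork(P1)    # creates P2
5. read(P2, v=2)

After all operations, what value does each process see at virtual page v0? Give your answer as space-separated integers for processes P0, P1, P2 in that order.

Op 1: fork(P0) -> P1. 3 ppages; refcounts: pp0:2 pp1:2 pp2:2
Op 2: read(P0, v0) -> 19. No state change.
Op 3: write(P1, v1, 118). refcount(pp1)=2>1 -> COPY to pp3. 4 ppages; refcounts: pp0:2 pp1:1 pp2:2 pp3:1
Op 4: fork(P1) -> P2. 4 ppages; refcounts: pp0:3 pp1:1 pp2:3 pp3:2
Op 5: read(P2, v2) -> 29. No state change.
P0: v0 -> pp0 = 19
P1: v0 -> pp0 = 19
P2: v0 -> pp0 = 19

Answer: 19 19 19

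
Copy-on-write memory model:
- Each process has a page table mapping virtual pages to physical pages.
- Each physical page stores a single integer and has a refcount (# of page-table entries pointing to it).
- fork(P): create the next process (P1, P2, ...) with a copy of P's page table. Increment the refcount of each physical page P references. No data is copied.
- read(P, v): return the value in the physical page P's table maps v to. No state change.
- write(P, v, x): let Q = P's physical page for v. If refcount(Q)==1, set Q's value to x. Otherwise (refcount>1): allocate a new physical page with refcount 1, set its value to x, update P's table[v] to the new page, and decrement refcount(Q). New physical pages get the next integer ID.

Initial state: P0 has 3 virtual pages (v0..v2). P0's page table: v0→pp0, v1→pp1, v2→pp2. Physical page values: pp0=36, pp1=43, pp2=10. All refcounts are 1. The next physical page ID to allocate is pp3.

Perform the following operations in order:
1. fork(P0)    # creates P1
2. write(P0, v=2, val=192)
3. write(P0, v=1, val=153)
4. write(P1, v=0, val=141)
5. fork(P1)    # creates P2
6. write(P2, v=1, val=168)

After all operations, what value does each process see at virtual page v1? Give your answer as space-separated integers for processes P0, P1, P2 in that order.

Answer: 153 43 168

Derivation:
Op 1: fork(P0) -> P1. 3 ppages; refcounts: pp0:2 pp1:2 pp2:2
Op 2: write(P0, v2, 192). refcount(pp2)=2>1 -> COPY to pp3. 4 ppages; refcounts: pp0:2 pp1:2 pp2:1 pp3:1
Op 3: write(P0, v1, 153). refcount(pp1)=2>1 -> COPY to pp4. 5 ppages; refcounts: pp0:2 pp1:1 pp2:1 pp3:1 pp4:1
Op 4: write(P1, v0, 141). refcount(pp0)=2>1 -> COPY to pp5. 6 ppages; refcounts: pp0:1 pp1:1 pp2:1 pp3:1 pp4:1 pp5:1
Op 5: fork(P1) -> P2. 6 ppages; refcounts: pp0:1 pp1:2 pp2:2 pp3:1 pp4:1 pp5:2
Op 6: write(P2, v1, 168). refcount(pp1)=2>1 -> COPY to pp6. 7 ppages; refcounts: pp0:1 pp1:1 pp2:2 pp3:1 pp4:1 pp5:2 pp6:1
P0: v1 -> pp4 = 153
P1: v1 -> pp1 = 43
P2: v1 -> pp6 = 168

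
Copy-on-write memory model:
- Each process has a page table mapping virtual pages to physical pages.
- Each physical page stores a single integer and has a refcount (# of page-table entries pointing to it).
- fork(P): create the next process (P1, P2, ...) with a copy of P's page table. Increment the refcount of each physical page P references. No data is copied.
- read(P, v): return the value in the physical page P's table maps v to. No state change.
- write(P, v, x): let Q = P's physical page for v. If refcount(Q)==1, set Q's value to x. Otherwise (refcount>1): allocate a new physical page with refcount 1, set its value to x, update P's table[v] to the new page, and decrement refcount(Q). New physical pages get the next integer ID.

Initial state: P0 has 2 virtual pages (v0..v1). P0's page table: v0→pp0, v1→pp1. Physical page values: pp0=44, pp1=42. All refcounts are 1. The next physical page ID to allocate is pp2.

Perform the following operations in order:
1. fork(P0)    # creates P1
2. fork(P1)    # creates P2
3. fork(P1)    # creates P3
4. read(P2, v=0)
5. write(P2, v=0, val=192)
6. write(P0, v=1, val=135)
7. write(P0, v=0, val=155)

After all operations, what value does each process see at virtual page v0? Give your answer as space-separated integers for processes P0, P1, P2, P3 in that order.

Answer: 155 44 192 44

Derivation:
Op 1: fork(P0) -> P1. 2 ppages; refcounts: pp0:2 pp1:2
Op 2: fork(P1) -> P2. 2 ppages; refcounts: pp0:3 pp1:3
Op 3: fork(P1) -> P3. 2 ppages; refcounts: pp0:4 pp1:4
Op 4: read(P2, v0) -> 44. No state change.
Op 5: write(P2, v0, 192). refcount(pp0)=4>1 -> COPY to pp2. 3 ppages; refcounts: pp0:3 pp1:4 pp2:1
Op 6: write(P0, v1, 135). refcount(pp1)=4>1 -> COPY to pp3. 4 ppages; refcounts: pp0:3 pp1:3 pp2:1 pp3:1
Op 7: write(P0, v0, 155). refcount(pp0)=3>1 -> COPY to pp4. 5 ppages; refcounts: pp0:2 pp1:3 pp2:1 pp3:1 pp4:1
P0: v0 -> pp4 = 155
P1: v0 -> pp0 = 44
P2: v0 -> pp2 = 192
P3: v0 -> pp0 = 44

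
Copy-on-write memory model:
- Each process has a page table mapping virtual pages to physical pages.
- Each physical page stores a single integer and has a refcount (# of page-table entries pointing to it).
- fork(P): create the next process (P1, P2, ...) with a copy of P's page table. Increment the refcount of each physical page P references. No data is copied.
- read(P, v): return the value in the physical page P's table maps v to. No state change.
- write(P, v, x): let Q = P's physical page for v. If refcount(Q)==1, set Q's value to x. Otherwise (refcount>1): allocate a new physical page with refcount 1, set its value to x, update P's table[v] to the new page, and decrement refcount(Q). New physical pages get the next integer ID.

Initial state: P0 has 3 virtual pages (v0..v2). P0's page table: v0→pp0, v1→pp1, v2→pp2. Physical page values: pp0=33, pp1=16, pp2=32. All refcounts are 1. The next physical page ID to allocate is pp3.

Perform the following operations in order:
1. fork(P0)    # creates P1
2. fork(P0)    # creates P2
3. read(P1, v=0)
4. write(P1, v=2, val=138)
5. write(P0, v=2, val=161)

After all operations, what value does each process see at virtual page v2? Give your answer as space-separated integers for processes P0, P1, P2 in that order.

Op 1: fork(P0) -> P1. 3 ppages; refcounts: pp0:2 pp1:2 pp2:2
Op 2: fork(P0) -> P2. 3 ppages; refcounts: pp0:3 pp1:3 pp2:3
Op 3: read(P1, v0) -> 33. No state change.
Op 4: write(P1, v2, 138). refcount(pp2)=3>1 -> COPY to pp3. 4 ppages; refcounts: pp0:3 pp1:3 pp2:2 pp3:1
Op 5: write(P0, v2, 161). refcount(pp2)=2>1 -> COPY to pp4. 5 ppages; refcounts: pp0:3 pp1:3 pp2:1 pp3:1 pp4:1
P0: v2 -> pp4 = 161
P1: v2 -> pp3 = 138
P2: v2 -> pp2 = 32

Answer: 161 138 32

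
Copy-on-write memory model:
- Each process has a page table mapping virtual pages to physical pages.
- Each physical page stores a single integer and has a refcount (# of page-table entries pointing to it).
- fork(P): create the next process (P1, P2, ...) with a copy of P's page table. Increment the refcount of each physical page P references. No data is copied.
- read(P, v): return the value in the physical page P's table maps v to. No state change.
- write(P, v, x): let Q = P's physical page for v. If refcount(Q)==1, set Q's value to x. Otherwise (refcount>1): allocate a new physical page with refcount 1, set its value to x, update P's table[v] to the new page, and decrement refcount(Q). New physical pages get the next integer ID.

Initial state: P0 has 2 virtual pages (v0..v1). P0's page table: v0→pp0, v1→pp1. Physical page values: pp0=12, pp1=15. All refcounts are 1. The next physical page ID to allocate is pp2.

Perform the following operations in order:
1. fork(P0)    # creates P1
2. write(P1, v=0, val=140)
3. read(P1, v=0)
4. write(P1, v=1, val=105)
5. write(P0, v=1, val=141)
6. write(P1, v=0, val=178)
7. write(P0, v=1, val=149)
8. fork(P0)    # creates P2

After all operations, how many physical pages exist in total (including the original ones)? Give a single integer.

Op 1: fork(P0) -> P1. 2 ppages; refcounts: pp0:2 pp1:2
Op 2: write(P1, v0, 140). refcount(pp0)=2>1 -> COPY to pp2. 3 ppages; refcounts: pp0:1 pp1:2 pp2:1
Op 3: read(P1, v0) -> 140. No state change.
Op 4: write(P1, v1, 105). refcount(pp1)=2>1 -> COPY to pp3. 4 ppages; refcounts: pp0:1 pp1:1 pp2:1 pp3:1
Op 5: write(P0, v1, 141). refcount(pp1)=1 -> write in place. 4 ppages; refcounts: pp0:1 pp1:1 pp2:1 pp3:1
Op 6: write(P1, v0, 178). refcount(pp2)=1 -> write in place. 4 ppages; refcounts: pp0:1 pp1:1 pp2:1 pp3:1
Op 7: write(P0, v1, 149). refcount(pp1)=1 -> write in place. 4 ppages; refcounts: pp0:1 pp1:1 pp2:1 pp3:1
Op 8: fork(P0) -> P2. 4 ppages; refcounts: pp0:2 pp1:2 pp2:1 pp3:1

Answer: 4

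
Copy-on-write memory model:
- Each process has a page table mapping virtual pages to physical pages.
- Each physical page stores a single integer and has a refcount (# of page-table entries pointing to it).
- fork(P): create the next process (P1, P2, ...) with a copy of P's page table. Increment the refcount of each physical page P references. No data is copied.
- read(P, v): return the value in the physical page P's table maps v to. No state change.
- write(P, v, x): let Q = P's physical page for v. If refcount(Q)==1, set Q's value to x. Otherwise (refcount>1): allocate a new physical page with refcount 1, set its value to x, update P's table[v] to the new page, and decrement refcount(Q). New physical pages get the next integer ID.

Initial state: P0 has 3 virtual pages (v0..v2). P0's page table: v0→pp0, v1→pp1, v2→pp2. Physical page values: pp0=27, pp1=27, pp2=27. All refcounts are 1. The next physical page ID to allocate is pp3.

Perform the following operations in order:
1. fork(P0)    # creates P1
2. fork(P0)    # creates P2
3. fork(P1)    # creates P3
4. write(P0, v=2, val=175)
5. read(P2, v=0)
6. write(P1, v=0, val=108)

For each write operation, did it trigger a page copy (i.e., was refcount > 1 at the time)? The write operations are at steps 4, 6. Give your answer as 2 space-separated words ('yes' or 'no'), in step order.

Op 1: fork(P0) -> P1. 3 ppages; refcounts: pp0:2 pp1:2 pp2:2
Op 2: fork(P0) -> P2. 3 ppages; refcounts: pp0:3 pp1:3 pp2:3
Op 3: fork(P1) -> P3. 3 ppages; refcounts: pp0:4 pp1:4 pp2:4
Op 4: write(P0, v2, 175). refcount(pp2)=4>1 -> COPY to pp3. 4 ppages; refcounts: pp0:4 pp1:4 pp2:3 pp3:1
Op 5: read(P2, v0) -> 27. No state change.
Op 6: write(P1, v0, 108). refcount(pp0)=4>1 -> COPY to pp4. 5 ppages; refcounts: pp0:3 pp1:4 pp2:3 pp3:1 pp4:1

yes yes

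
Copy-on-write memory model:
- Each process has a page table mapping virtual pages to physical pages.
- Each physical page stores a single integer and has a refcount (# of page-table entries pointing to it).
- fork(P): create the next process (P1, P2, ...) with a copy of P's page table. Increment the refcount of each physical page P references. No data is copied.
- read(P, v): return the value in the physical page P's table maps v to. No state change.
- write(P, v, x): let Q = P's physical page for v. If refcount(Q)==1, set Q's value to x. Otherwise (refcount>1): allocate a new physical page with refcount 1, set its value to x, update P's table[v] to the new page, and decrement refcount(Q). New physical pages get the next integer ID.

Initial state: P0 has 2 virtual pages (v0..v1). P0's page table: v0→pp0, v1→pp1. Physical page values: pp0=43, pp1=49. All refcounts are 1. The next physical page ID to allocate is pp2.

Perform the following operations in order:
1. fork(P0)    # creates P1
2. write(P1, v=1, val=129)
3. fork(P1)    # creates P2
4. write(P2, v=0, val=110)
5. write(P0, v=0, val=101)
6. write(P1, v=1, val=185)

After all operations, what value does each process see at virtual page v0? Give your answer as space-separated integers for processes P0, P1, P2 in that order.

Op 1: fork(P0) -> P1. 2 ppages; refcounts: pp0:2 pp1:2
Op 2: write(P1, v1, 129). refcount(pp1)=2>1 -> COPY to pp2. 3 ppages; refcounts: pp0:2 pp1:1 pp2:1
Op 3: fork(P1) -> P2. 3 ppages; refcounts: pp0:3 pp1:1 pp2:2
Op 4: write(P2, v0, 110). refcount(pp0)=3>1 -> COPY to pp3. 4 ppages; refcounts: pp0:2 pp1:1 pp2:2 pp3:1
Op 5: write(P0, v0, 101). refcount(pp0)=2>1 -> COPY to pp4. 5 ppages; refcounts: pp0:1 pp1:1 pp2:2 pp3:1 pp4:1
Op 6: write(P1, v1, 185). refcount(pp2)=2>1 -> COPY to pp5. 6 ppages; refcounts: pp0:1 pp1:1 pp2:1 pp3:1 pp4:1 pp5:1
P0: v0 -> pp4 = 101
P1: v0 -> pp0 = 43
P2: v0 -> pp3 = 110

Answer: 101 43 110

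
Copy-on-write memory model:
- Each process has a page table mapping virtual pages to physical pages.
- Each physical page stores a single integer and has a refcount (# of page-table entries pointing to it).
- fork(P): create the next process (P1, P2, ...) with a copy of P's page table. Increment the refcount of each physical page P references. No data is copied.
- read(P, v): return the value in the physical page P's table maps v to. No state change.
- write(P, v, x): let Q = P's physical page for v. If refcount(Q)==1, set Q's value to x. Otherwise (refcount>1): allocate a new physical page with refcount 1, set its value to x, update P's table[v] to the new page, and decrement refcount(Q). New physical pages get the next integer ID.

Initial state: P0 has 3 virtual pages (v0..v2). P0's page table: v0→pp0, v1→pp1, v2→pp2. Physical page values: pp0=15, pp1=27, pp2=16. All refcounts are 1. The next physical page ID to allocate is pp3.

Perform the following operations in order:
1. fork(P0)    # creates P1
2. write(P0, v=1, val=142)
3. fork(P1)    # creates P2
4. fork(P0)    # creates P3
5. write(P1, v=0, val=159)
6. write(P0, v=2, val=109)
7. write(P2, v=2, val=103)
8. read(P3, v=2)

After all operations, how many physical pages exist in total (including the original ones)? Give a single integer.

Op 1: fork(P0) -> P1. 3 ppages; refcounts: pp0:2 pp1:2 pp2:2
Op 2: write(P0, v1, 142). refcount(pp1)=2>1 -> COPY to pp3. 4 ppages; refcounts: pp0:2 pp1:1 pp2:2 pp3:1
Op 3: fork(P1) -> P2. 4 ppages; refcounts: pp0:3 pp1:2 pp2:3 pp3:1
Op 4: fork(P0) -> P3. 4 ppages; refcounts: pp0:4 pp1:2 pp2:4 pp3:2
Op 5: write(P1, v0, 159). refcount(pp0)=4>1 -> COPY to pp4. 5 ppages; refcounts: pp0:3 pp1:2 pp2:4 pp3:2 pp4:1
Op 6: write(P0, v2, 109). refcount(pp2)=4>1 -> COPY to pp5. 6 ppages; refcounts: pp0:3 pp1:2 pp2:3 pp3:2 pp4:1 pp5:1
Op 7: write(P2, v2, 103). refcount(pp2)=3>1 -> COPY to pp6. 7 ppages; refcounts: pp0:3 pp1:2 pp2:2 pp3:2 pp4:1 pp5:1 pp6:1
Op 8: read(P3, v2) -> 16. No state change.

Answer: 7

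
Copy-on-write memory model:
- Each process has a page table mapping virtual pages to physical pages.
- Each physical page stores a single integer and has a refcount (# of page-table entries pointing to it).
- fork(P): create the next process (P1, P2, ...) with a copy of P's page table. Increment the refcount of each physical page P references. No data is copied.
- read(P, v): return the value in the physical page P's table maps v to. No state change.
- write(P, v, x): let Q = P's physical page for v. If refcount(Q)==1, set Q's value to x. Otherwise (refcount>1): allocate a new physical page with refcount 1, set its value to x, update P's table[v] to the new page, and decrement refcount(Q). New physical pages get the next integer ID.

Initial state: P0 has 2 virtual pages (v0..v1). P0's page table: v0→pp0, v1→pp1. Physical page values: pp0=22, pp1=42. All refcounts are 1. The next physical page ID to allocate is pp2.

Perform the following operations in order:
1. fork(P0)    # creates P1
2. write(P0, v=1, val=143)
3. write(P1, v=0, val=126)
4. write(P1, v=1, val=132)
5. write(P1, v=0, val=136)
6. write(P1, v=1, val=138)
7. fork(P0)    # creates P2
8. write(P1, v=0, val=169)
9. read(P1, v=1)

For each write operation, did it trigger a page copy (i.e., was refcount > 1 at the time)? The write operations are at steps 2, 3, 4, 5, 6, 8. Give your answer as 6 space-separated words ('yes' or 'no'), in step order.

Op 1: fork(P0) -> P1. 2 ppages; refcounts: pp0:2 pp1:2
Op 2: write(P0, v1, 143). refcount(pp1)=2>1 -> COPY to pp2. 3 ppages; refcounts: pp0:2 pp1:1 pp2:1
Op 3: write(P1, v0, 126). refcount(pp0)=2>1 -> COPY to pp3. 4 ppages; refcounts: pp0:1 pp1:1 pp2:1 pp3:1
Op 4: write(P1, v1, 132). refcount(pp1)=1 -> write in place. 4 ppages; refcounts: pp0:1 pp1:1 pp2:1 pp3:1
Op 5: write(P1, v0, 136). refcount(pp3)=1 -> write in place. 4 ppages; refcounts: pp0:1 pp1:1 pp2:1 pp3:1
Op 6: write(P1, v1, 138). refcount(pp1)=1 -> write in place. 4 ppages; refcounts: pp0:1 pp1:1 pp2:1 pp3:1
Op 7: fork(P0) -> P2. 4 ppages; refcounts: pp0:2 pp1:1 pp2:2 pp3:1
Op 8: write(P1, v0, 169). refcount(pp3)=1 -> write in place. 4 ppages; refcounts: pp0:2 pp1:1 pp2:2 pp3:1
Op 9: read(P1, v1) -> 138. No state change.

yes yes no no no no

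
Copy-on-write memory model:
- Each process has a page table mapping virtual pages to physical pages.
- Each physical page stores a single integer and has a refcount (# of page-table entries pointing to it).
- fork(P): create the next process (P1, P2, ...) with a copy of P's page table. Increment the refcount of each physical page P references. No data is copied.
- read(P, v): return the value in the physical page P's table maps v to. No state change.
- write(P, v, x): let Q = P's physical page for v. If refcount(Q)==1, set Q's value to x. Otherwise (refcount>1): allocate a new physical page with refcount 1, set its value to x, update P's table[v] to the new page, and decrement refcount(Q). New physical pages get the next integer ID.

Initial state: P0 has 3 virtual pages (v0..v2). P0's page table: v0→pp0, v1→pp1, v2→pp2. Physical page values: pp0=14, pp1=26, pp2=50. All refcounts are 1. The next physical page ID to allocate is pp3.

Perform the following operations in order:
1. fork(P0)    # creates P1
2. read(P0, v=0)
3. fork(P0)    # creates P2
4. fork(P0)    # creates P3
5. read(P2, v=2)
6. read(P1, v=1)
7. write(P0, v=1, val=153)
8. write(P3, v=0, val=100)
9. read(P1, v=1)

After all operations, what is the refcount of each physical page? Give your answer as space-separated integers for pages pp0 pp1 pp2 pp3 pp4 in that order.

Op 1: fork(P0) -> P1. 3 ppages; refcounts: pp0:2 pp1:2 pp2:2
Op 2: read(P0, v0) -> 14. No state change.
Op 3: fork(P0) -> P2. 3 ppages; refcounts: pp0:3 pp1:3 pp2:3
Op 4: fork(P0) -> P3. 3 ppages; refcounts: pp0:4 pp1:4 pp2:4
Op 5: read(P2, v2) -> 50. No state change.
Op 6: read(P1, v1) -> 26. No state change.
Op 7: write(P0, v1, 153). refcount(pp1)=4>1 -> COPY to pp3. 4 ppages; refcounts: pp0:4 pp1:3 pp2:4 pp3:1
Op 8: write(P3, v0, 100). refcount(pp0)=4>1 -> COPY to pp4. 5 ppages; refcounts: pp0:3 pp1:3 pp2:4 pp3:1 pp4:1
Op 9: read(P1, v1) -> 26. No state change.

Answer: 3 3 4 1 1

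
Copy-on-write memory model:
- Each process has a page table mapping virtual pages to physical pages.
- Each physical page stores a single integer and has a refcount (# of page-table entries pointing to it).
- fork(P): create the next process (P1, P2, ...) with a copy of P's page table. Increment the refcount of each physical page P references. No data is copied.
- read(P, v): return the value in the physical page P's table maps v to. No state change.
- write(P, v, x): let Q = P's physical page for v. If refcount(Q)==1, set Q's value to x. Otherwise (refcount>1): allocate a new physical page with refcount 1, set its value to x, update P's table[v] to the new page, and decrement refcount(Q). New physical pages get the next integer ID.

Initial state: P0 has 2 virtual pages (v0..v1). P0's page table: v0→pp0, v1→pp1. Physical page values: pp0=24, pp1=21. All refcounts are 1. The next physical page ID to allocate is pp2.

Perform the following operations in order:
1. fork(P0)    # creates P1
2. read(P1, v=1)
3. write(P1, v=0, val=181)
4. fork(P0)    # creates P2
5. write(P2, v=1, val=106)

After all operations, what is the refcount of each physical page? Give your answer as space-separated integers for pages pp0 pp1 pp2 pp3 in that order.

Op 1: fork(P0) -> P1. 2 ppages; refcounts: pp0:2 pp1:2
Op 2: read(P1, v1) -> 21. No state change.
Op 3: write(P1, v0, 181). refcount(pp0)=2>1 -> COPY to pp2. 3 ppages; refcounts: pp0:1 pp1:2 pp2:1
Op 4: fork(P0) -> P2. 3 ppages; refcounts: pp0:2 pp1:3 pp2:1
Op 5: write(P2, v1, 106). refcount(pp1)=3>1 -> COPY to pp3. 4 ppages; refcounts: pp0:2 pp1:2 pp2:1 pp3:1

Answer: 2 2 1 1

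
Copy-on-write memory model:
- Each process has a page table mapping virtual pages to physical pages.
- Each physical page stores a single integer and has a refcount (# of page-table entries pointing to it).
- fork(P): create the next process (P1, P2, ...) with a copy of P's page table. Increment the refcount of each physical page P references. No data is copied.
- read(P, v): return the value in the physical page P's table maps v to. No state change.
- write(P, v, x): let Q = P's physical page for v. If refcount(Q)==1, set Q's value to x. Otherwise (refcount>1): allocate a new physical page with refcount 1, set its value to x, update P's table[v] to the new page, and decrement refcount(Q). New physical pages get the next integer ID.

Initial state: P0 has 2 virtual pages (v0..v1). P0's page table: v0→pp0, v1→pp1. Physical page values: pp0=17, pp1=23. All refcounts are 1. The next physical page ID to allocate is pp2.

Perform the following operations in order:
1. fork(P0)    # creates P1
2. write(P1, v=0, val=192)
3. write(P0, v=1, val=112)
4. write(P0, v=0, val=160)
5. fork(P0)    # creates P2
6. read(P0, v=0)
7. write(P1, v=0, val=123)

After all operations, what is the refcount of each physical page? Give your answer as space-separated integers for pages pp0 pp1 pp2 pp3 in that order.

Op 1: fork(P0) -> P1. 2 ppages; refcounts: pp0:2 pp1:2
Op 2: write(P1, v0, 192). refcount(pp0)=2>1 -> COPY to pp2. 3 ppages; refcounts: pp0:1 pp1:2 pp2:1
Op 3: write(P0, v1, 112). refcount(pp1)=2>1 -> COPY to pp3. 4 ppages; refcounts: pp0:1 pp1:1 pp2:1 pp3:1
Op 4: write(P0, v0, 160). refcount(pp0)=1 -> write in place. 4 ppages; refcounts: pp0:1 pp1:1 pp2:1 pp3:1
Op 5: fork(P0) -> P2. 4 ppages; refcounts: pp0:2 pp1:1 pp2:1 pp3:2
Op 6: read(P0, v0) -> 160. No state change.
Op 7: write(P1, v0, 123). refcount(pp2)=1 -> write in place. 4 ppages; refcounts: pp0:2 pp1:1 pp2:1 pp3:2

Answer: 2 1 1 2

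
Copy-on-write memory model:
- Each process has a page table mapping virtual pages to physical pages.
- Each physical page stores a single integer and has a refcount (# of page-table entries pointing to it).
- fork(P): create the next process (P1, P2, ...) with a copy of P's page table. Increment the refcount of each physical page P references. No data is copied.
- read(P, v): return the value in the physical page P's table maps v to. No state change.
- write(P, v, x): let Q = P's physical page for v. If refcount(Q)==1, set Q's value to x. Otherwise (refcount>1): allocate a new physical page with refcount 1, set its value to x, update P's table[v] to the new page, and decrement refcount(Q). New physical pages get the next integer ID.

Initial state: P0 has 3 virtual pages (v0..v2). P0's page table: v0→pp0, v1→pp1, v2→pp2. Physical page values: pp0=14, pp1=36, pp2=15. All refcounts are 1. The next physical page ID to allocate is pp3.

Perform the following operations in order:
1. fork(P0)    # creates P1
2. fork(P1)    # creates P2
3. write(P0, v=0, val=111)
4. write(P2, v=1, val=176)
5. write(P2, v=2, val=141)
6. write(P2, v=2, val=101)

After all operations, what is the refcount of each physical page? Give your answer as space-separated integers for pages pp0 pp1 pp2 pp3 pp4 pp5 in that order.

Answer: 2 2 2 1 1 1

Derivation:
Op 1: fork(P0) -> P1. 3 ppages; refcounts: pp0:2 pp1:2 pp2:2
Op 2: fork(P1) -> P2. 3 ppages; refcounts: pp0:3 pp1:3 pp2:3
Op 3: write(P0, v0, 111). refcount(pp0)=3>1 -> COPY to pp3. 4 ppages; refcounts: pp0:2 pp1:3 pp2:3 pp3:1
Op 4: write(P2, v1, 176). refcount(pp1)=3>1 -> COPY to pp4. 5 ppages; refcounts: pp0:2 pp1:2 pp2:3 pp3:1 pp4:1
Op 5: write(P2, v2, 141). refcount(pp2)=3>1 -> COPY to pp5. 6 ppages; refcounts: pp0:2 pp1:2 pp2:2 pp3:1 pp4:1 pp5:1
Op 6: write(P2, v2, 101). refcount(pp5)=1 -> write in place. 6 ppages; refcounts: pp0:2 pp1:2 pp2:2 pp3:1 pp4:1 pp5:1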